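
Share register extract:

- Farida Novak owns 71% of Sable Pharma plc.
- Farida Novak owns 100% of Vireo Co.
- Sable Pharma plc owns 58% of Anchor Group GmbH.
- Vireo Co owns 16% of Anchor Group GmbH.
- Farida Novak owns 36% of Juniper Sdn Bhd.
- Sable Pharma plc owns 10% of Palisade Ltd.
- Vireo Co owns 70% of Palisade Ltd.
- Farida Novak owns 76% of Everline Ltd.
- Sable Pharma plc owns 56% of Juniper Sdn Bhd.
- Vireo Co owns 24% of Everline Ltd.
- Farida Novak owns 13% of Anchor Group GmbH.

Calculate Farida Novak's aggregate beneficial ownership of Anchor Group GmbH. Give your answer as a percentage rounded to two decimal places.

Farida reaches Anchor along 3 paths.
Direct stake: 13% = 13%.
Via Sable: 71% × 58% = 41.18%.
Via Vireo: 100% × 16% = 16%.
Total: 13% + 41.18% + 16% = 70.18%.

70.18%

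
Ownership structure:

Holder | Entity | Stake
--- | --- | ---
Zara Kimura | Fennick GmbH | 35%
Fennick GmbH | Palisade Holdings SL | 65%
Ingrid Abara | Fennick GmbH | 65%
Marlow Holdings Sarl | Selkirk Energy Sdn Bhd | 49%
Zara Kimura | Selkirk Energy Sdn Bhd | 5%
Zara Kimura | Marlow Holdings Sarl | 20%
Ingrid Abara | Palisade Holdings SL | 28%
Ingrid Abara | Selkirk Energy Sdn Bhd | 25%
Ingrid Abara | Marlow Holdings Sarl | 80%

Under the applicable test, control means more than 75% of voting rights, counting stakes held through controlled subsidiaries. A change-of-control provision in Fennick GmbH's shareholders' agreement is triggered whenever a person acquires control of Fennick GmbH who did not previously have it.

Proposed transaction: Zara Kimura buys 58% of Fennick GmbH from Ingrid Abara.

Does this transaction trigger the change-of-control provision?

The purchase adds only to Zara's holdings (Ingrid's stake shrinks), so Zara is the only person who could newly come to control Fennick.
Zara's largest direct stake is 35% in Fennick, which does not meet the threshold, so Zara controls no company.
In Fennick, Zara's side holds only 35%, not > 75%.
So before the transaction, Zara does not control Fennick.
After the purchase, Zara's direct stake in Fennick rises to 35% + 58% = 93%, and Ingrid's stake falls to 7%.
Zara holds 93% of Fennick, so Zara controls Fennick.
Zara did not control Fennick before and does after, so the clause is triggered.

Yes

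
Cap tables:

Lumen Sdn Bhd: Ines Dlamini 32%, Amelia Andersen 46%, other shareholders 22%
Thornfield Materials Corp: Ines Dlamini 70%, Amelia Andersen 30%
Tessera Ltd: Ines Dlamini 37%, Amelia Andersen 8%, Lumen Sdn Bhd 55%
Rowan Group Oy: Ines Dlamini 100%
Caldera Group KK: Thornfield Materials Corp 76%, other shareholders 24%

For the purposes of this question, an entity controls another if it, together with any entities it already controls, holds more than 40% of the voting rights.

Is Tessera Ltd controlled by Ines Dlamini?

Ines holds 70% of Thornfield, so Ines controls Thornfield.
Ines holds 100% of Rowan, so Ines controls Rowan.
Thornfield holds 76% of Caldera, so Ines controls Caldera.
In Tessera, Ines's side holds only 37%, not > 40%.
So Ines does not control Tessera.

No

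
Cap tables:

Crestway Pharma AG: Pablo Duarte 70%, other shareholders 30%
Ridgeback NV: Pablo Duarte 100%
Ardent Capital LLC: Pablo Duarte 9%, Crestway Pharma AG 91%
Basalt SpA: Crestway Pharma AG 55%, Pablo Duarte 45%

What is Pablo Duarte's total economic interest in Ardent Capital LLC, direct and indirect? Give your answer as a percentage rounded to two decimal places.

72.70%

Pablo reaches Ardent along 2 paths.
Direct stake: 9% = 9%.
Via Crestway: 70% × 91% = 63.7%.
Total: 9% + 63.7% = 72.7%.
Rounded: 72.70%.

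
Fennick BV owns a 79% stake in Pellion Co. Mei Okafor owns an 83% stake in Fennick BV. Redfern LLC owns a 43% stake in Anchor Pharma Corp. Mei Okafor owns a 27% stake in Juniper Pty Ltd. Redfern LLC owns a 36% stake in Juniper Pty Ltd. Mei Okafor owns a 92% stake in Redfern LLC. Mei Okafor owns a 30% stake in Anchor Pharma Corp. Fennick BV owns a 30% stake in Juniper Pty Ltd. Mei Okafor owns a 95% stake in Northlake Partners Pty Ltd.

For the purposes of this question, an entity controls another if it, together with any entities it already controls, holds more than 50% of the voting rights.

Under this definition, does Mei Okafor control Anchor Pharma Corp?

Yes

Mei holds 92% of Redfern, so Mei controls Redfern.
Redfern and Mei together hold 43% + 30% = 73% of Anchor, so Mei controls Anchor.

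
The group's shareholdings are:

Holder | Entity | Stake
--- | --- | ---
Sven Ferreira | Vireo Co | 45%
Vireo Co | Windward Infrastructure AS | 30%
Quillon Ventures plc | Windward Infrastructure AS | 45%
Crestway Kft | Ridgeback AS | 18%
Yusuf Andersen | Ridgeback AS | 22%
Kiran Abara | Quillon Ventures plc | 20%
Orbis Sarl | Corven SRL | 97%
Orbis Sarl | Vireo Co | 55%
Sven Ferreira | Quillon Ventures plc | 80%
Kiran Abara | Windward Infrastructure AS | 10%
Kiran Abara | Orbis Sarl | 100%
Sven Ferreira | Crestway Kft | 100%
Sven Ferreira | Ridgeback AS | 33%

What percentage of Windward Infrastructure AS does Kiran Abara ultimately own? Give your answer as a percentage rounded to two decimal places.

35.50%

Kiran reaches Windward along 3 paths.
Via Orbis → Vireo: 100% × 55% × 30% = 16.5%.
Direct stake: 10% = 10%.
Via Quillon: 20% × 45% = 9%.
Total: 16.5% + 10% + 9% = 35.5%.
Rounded: 35.50%.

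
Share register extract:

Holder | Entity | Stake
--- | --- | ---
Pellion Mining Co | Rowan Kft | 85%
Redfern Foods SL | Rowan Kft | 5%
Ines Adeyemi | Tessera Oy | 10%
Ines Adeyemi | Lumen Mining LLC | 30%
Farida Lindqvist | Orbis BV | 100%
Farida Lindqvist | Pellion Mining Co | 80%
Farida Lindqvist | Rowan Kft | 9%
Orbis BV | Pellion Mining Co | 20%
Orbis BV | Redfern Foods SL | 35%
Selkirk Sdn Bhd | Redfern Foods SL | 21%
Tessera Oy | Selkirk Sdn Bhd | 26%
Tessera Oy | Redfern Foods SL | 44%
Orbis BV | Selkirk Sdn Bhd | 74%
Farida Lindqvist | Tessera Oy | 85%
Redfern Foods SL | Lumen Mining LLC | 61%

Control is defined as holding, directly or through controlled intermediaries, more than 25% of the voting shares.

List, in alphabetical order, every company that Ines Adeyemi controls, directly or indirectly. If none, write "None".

Ines holds 30% of Lumen, so Ines controls Lumen.
No other company's threshold is met.

Lumen Mining LLC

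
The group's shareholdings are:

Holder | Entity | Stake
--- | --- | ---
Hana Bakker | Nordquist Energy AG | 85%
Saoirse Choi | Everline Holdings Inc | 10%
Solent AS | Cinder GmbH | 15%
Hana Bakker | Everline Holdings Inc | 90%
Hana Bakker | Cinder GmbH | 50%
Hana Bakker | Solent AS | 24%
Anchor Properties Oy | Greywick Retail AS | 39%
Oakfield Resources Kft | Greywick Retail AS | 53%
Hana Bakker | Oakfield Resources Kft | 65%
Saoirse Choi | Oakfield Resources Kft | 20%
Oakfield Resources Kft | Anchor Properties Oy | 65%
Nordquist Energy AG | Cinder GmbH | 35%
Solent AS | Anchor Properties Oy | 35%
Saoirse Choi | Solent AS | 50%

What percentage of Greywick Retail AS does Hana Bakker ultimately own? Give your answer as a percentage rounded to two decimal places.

54.20%

Hana reaches Greywick along 3 paths.
Via Solent → Anchor: 24% × 35% × 39% = 3.276%.
Via Oakfield → Anchor: 65% × 65% × 39% = 16.4775%.
Via Oakfield: 65% × 53% = 34.45%.
Total: 3.276% + 16.4775% + 34.45% = 54.2035%.
Rounded: 54.20%.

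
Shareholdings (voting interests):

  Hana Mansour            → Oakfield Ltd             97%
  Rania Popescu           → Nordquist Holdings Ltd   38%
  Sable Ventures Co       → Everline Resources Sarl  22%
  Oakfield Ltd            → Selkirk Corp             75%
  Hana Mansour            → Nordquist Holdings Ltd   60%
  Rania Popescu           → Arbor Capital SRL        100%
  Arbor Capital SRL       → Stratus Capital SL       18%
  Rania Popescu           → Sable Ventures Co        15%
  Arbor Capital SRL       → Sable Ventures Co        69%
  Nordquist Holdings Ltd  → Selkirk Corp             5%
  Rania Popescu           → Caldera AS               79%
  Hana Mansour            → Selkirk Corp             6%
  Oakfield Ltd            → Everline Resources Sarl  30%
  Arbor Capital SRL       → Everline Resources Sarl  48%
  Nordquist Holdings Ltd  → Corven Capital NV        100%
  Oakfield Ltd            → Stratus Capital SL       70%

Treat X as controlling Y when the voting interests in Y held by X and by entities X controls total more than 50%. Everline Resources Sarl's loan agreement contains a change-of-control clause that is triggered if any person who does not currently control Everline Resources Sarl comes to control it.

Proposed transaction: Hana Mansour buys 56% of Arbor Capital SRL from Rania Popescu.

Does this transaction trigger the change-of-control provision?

Yes

The purchase adds only to Hana's holdings (Rania's stake shrinks), so Hana is the only person who could newly come to control Everline.
Hana holds 97% of Oakfield, so Hana controls Oakfield.
Hana holds 60% of Nordquist, so Hana controls Nordquist.
Oakfield holds 70% of Stratus, so Hana controls Stratus.
Nordquist and Hana and Oakfield together hold 5% + 6% + 75% = 86% of Selkirk, so Hana controls Selkirk.
Nordquist holds 100% of Corven, so Hana controls Corven.
In Everline, Hana's side holds only 30%, not > 50%.
So before the transaction, Hana does not control Everline.
After the purchase, Hana holds 56% of Arbor directly, and Rania's stake falls to 44%.
Hana holds 56% of Arbor, so Hana controls Arbor.
Arbor holds 69% of Sable, so Hana controls Sable.
Sable and Oakfield and Arbor together hold 22% + 30% + 48% = 100% of Everline, so Hana controls Everline.
Hana did not control Everline before and does after, so the clause is triggered.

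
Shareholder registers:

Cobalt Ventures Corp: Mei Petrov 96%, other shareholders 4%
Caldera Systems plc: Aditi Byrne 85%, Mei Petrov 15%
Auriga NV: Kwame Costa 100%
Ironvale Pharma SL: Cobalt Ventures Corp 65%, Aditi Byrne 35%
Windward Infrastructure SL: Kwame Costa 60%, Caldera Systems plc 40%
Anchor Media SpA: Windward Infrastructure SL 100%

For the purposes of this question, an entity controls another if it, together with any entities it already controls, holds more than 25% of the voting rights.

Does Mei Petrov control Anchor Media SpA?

Mei holds 96% of Cobalt, so Mei controls Cobalt.
Cobalt holds 65% of Ironvale, so Mei controls Ironvale.
Neither Mei nor any entity Mei controls holds any voting interest in Anchor.
So Mei does not control Anchor.

No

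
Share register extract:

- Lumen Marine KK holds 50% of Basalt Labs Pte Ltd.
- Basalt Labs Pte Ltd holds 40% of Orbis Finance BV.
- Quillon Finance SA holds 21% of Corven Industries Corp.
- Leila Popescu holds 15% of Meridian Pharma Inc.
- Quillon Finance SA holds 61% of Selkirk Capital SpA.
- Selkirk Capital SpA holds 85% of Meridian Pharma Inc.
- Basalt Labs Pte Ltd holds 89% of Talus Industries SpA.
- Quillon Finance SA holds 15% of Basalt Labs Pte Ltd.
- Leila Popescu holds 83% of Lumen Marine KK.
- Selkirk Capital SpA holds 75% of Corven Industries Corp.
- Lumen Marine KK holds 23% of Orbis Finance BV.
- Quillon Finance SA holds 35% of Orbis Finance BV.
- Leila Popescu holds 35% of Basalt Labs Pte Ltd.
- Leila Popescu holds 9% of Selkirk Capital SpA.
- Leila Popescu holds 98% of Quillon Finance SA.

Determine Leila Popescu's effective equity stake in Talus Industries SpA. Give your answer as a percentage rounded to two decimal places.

Leila reaches Talus along 3 paths.
Via Quillon → Basalt: 98% × 15% × 89% = 13.083%.
Via Lumen → Basalt: 83% × 50% × 89% = 36.935%.
Via Basalt: 35% × 89% = 31.15%.
Total: 13.083% + 36.935% + 31.15% = 81.168%.
Rounded: 81.17%.

81.17%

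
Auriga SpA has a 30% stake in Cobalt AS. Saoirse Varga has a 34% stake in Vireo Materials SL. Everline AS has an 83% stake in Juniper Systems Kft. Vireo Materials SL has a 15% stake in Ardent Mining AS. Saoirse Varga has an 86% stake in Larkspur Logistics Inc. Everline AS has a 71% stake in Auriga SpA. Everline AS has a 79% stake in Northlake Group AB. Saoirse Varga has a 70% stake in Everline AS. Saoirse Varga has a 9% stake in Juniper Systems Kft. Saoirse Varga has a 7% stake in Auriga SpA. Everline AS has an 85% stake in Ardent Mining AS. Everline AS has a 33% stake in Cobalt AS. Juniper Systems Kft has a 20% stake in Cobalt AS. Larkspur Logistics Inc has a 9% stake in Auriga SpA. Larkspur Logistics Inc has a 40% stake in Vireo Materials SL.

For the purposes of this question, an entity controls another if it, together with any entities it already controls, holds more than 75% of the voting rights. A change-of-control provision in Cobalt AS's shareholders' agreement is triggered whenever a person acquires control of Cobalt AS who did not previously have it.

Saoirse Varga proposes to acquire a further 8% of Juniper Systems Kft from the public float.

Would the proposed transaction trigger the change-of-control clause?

No

The purchase changes only Saoirse's holdings, so Saoirse is the only person who could newly come to control Cobalt.
Saoirse holds 86% of Larkspur, so Saoirse controls Larkspur.
Neither Saoirse nor any entity Saoirse controls holds any voting interest in Cobalt.
So before the transaction, Saoirse does not control Cobalt.
After the purchase, Saoirse's direct stake in Juniper rises to 9% + 8% = 17%.
Saoirse's side now holds 17% of Juniper, not > 75%, so Saoirse still does not control Juniper.
After the transaction, neither Saoirse nor any entity Saoirse controls holds a voting interest in Cobalt, so Saoirse still does not control it.
No new person acquires control, so the clause is not triggered.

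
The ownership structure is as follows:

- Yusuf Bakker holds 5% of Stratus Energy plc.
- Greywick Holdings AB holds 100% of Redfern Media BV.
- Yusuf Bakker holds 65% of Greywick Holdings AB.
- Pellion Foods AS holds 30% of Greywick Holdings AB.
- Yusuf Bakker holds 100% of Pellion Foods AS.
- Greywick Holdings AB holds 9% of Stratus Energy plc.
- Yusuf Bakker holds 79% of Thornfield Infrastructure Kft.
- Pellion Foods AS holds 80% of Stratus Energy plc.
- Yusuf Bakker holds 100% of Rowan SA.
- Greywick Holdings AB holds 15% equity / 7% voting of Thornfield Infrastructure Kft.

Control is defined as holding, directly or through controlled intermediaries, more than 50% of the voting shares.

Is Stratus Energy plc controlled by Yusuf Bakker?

Yusuf holds 100% of Pellion, so Yusuf controls Pellion.
Yusuf and Pellion together hold 65% + 30% = 95% of Greywick, so Yusuf controls Greywick.
Greywick and Yusuf and Pellion together hold 9% + 5% + 80% = 94% of Stratus, so Yusuf controls Stratus.

Yes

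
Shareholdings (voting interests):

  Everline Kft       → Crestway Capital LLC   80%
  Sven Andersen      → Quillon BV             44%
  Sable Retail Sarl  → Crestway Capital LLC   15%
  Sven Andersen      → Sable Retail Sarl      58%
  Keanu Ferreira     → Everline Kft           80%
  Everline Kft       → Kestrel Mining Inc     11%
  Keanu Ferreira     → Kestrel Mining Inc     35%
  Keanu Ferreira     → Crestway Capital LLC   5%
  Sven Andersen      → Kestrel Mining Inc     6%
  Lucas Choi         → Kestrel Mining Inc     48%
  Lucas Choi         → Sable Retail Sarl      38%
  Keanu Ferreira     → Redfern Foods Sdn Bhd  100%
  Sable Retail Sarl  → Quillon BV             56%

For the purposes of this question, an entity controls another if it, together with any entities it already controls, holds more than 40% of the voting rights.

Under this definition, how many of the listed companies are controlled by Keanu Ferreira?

Keanu holds 100% of Redfern, so Keanu controls Redfern.
Keanu holds 80% of Everline, so Keanu controls Everline.
Keanu and Everline together hold 5% + 80% = 85% of Crestway, so Keanu controls Crestway.
Everline and Keanu together hold 11% + 35% = 46% of Kestrel, so Keanu controls Kestrel.
No other company's threshold is met.
Keanu controls 4 companies.

4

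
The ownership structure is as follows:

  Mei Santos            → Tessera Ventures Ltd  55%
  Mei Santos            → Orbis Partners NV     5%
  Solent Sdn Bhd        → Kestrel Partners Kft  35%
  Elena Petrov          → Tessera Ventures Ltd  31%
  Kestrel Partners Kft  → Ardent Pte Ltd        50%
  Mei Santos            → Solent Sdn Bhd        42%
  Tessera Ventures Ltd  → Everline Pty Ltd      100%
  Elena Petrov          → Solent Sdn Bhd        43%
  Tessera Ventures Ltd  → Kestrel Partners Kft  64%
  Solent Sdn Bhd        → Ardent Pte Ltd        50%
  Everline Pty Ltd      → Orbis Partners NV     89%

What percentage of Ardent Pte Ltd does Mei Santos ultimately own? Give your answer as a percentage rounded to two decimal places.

45.95%

Mei reaches Ardent along 3 paths.
Via Solent: 42% × 50% = 21%.
Via Solent → Kestrel: 42% × 35% × 50% = 7.35%.
Via Tessera → Kestrel: 55% × 64% × 50% = 17.6%.
Total: 21% + 7.35% + 17.6% = 45.95%.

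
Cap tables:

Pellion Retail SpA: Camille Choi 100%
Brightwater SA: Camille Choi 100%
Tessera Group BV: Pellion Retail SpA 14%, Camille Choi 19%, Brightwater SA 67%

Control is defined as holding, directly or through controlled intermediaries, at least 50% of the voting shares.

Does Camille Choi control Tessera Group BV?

Camille holds 100% of Pellion, so Camille controls Pellion.
Camille holds 100% of Brightwater, so Camille controls Brightwater.
Pellion and Camille and Brightwater together hold 14% + 19% + 67% = 100% of Tessera, so Camille controls Tessera.

Yes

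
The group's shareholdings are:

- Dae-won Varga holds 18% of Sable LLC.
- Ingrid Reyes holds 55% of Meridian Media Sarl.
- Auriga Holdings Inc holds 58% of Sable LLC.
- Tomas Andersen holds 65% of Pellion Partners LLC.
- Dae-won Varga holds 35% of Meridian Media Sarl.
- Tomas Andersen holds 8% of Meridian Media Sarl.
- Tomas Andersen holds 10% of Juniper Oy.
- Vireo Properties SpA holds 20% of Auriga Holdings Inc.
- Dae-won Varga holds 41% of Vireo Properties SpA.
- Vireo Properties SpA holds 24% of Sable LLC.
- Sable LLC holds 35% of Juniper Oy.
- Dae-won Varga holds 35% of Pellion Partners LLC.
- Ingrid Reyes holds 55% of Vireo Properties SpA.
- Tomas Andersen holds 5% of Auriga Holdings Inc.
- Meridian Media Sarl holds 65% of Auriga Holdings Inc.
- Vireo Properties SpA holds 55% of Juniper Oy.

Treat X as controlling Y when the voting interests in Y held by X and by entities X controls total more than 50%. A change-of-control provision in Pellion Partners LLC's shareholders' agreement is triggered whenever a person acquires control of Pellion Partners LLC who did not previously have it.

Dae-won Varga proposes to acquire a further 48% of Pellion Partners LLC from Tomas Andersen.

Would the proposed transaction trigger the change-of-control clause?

Yes

The purchase adds only to Dae-won's holdings (Tomas's stake shrinks), so Dae-won is the only person who could newly come to control Pellion.
Dae-won's largest direct stake is 41% in Vireo, which does not meet the threshold, so Dae-won controls no company.
In Pellion, Dae-won's side holds only 35%, not > 50%.
So before the transaction, Dae-won does not control Pellion.
After the purchase, Dae-won's direct stake in Pellion rises to 35% + 48% = 83%, and Tomas's stake falls to 17%.
Dae-won holds 83% of Pellion, so Dae-won controls Pellion.
Dae-won did not control Pellion before and does after, so the clause is triggered.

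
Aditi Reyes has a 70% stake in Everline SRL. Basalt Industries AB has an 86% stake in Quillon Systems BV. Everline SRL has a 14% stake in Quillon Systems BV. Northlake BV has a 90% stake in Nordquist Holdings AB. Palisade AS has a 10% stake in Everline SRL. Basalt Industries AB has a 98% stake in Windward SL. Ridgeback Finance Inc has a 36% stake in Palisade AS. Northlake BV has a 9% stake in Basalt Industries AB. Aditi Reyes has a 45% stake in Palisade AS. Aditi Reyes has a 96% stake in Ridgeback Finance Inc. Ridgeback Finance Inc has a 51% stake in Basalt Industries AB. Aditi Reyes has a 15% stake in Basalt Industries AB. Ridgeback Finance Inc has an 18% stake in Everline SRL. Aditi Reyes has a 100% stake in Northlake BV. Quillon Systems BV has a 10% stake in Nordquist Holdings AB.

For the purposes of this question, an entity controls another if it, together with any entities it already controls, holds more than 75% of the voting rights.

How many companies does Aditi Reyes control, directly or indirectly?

5

Aditi holds 96% of Ridgeback, so Aditi controls Ridgeback.
Aditi holds 100% of Northlake, so Aditi controls Northlake.
Ridgeback and Aditi together hold 36% + 45% = 81% of Palisade, so Aditi controls Palisade.
Ridgeback and Aditi and Palisade together hold 18% + 70% + 10% = 98% of Everline, so Aditi controls Everline.
Northlake holds 90% of Nordquist, so Aditi controls Nordquist.
No other company's threshold is met.
Aditi controls 5 companies.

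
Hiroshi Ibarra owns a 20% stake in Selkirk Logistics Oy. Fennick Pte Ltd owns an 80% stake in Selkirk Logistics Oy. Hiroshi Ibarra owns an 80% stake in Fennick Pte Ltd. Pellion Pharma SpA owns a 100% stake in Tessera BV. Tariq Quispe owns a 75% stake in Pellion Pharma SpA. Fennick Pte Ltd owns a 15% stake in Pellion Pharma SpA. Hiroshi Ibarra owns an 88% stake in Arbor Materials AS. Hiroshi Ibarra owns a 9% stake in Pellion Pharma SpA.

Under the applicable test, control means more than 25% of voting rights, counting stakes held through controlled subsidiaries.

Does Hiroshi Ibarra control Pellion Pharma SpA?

Hiroshi holds 80% of Fennick, so Hiroshi controls Fennick.
Hiroshi holds 88% of Arbor, so Hiroshi controls Arbor.
Fennick and Hiroshi together hold 80% + 20% = 100% of Selkirk, so Hiroshi controls Selkirk.
In Pellion, Hiroshi's side holds only 9% + 15% = 24%, not > 25%.
So Hiroshi does not control Pellion.

No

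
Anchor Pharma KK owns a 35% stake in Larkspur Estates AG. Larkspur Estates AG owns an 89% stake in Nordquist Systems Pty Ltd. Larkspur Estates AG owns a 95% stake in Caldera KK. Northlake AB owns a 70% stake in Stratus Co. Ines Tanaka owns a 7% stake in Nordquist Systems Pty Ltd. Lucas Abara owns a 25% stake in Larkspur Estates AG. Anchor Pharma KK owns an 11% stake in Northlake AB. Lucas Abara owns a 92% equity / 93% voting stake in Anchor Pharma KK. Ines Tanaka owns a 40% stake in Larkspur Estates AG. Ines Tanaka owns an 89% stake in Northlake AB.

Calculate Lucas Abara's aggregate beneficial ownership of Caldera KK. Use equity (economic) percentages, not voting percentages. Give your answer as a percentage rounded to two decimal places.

Lucas reaches Caldera along 2 paths.
Via Anchor → Larkspur: 92% × 35% × 95% = 30.59%.
Via Larkspur: 25% × 95% = 23.75%.
Total: 30.59% + 23.75% = 54.34%.

54.34%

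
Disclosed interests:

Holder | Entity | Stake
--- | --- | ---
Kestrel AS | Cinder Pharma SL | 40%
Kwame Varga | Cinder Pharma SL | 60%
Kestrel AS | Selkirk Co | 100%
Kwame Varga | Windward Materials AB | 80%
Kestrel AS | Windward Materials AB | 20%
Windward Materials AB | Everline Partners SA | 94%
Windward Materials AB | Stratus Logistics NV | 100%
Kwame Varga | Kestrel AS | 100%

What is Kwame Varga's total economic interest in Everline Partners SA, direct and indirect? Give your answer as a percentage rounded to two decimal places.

94.00%

Kwame reaches Everline along 2 paths.
Via Kestrel → Windward: 100% × 20% × 94% = 18.8%.
Via Windward: 80% × 94% = 75.2%.
Total: 18.8% + 75.2% = 94%.
Rounded: 94.00%.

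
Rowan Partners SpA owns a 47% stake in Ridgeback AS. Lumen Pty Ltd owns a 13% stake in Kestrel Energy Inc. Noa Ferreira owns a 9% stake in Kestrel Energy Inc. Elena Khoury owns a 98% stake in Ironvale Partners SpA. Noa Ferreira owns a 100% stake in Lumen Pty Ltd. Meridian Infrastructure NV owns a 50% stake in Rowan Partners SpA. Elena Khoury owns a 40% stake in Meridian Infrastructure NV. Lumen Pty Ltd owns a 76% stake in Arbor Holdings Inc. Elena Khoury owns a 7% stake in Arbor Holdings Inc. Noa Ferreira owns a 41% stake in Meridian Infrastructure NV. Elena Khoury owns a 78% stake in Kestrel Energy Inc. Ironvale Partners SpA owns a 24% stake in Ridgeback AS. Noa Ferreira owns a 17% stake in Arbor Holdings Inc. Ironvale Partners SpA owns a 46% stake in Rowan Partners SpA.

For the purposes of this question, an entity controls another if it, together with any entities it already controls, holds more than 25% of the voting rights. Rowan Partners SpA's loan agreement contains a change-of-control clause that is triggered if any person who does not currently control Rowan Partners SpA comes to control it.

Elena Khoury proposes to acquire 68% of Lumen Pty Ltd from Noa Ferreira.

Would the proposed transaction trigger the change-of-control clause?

The purchase adds only to Elena's holdings (Noa's stake shrinks), so Elena is the only person who could newly come to control Rowan.
Elena holds 98% of Ironvale, so Elena controls Ironvale.
Elena holds 40% of Meridian, so Elena controls Meridian.
Meridian and Ironvale together hold 50% + 46% = 96% of Rowan, so Elena controls Rowan.
So Elena already controls Rowan before the transaction.
After the purchase, Elena holds 68% of Lumen directly, and Noa's stake falls to 32%.
Elena controlled Rowan already, so this is not a new person acquiring control; every other person's position is unchanged or reduced.
No new person acquires control, so the clause is not triggered.

No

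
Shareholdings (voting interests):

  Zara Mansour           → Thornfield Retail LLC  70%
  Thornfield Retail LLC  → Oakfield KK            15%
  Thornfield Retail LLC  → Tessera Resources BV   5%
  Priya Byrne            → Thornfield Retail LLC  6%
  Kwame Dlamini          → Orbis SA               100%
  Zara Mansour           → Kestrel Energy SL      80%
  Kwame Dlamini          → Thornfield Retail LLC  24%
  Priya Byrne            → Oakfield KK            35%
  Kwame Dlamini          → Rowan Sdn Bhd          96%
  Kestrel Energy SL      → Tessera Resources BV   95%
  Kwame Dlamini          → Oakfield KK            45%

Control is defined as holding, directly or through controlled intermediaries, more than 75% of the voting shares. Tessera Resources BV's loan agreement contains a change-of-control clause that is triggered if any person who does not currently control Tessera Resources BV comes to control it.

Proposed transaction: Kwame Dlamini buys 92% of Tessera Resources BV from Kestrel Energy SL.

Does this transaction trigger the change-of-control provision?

The purchase adds only to Kwame's holdings (Kestrel's stake shrinks), so Kwame is the only person who could newly come to control Tessera.
Kwame holds 96% of Rowan, so Kwame controls Rowan.
Kwame holds 100% of Orbis, so Kwame controls Orbis.
Neither Kwame nor any entity Kwame controls holds any voting interest in Tessera.
So before the transaction, Kwame does not control Tessera.
After the purchase, Kwame holds 92% of Tessera directly, and Kestrel's stake falls to 3%.
Kwame holds 92% of Tessera, so Kwame controls Tessera.
Kwame did not control Tessera before and does after, so the clause is triggered.

Yes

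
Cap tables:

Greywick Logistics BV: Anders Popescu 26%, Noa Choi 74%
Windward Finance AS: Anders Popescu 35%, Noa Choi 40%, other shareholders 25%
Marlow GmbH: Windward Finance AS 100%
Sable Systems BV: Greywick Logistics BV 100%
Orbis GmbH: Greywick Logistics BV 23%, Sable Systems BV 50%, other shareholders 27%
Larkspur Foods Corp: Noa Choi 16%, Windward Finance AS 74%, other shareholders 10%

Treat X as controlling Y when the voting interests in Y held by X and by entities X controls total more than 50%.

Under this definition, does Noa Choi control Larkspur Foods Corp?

Noa holds 74% of Greywick, so Noa controls Greywick.
Greywick holds 100% of Sable, so Noa controls Sable.
Greywick and Sable together hold 23% + 50% = 73% of Orbis, so Noa controls Orbis.
In Larkspur, Noa's side holds only 16%, not > 50%.
So Noa does not control Larkspur.

No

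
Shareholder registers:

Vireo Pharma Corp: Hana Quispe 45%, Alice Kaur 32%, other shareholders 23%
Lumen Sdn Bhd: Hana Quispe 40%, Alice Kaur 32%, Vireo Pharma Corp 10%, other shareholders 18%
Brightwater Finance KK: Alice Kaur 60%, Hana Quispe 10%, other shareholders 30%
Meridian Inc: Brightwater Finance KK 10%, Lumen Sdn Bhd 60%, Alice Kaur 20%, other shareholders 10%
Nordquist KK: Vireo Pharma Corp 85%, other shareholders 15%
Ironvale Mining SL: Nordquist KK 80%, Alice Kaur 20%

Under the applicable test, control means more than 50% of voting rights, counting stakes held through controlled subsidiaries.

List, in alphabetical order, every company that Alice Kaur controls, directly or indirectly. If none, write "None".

Alice holds 60% of Brightwater, so Alice controls Brightwater.
No other company's threshold is met.

Brightwater Finance KK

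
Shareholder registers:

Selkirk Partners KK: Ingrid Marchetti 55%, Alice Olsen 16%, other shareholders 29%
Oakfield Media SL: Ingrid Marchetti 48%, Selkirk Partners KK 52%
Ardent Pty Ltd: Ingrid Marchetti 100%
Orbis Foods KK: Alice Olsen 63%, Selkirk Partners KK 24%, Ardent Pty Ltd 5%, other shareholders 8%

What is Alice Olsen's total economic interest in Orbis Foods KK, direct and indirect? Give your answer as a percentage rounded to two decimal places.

66.84%

Alice reaches Orbis along 2 paths.
Direct stake: 63% = 63%.
Via Selkirk: 16% × 24% = 3.84%.
Total: 63% + 3.84% = 66.84%.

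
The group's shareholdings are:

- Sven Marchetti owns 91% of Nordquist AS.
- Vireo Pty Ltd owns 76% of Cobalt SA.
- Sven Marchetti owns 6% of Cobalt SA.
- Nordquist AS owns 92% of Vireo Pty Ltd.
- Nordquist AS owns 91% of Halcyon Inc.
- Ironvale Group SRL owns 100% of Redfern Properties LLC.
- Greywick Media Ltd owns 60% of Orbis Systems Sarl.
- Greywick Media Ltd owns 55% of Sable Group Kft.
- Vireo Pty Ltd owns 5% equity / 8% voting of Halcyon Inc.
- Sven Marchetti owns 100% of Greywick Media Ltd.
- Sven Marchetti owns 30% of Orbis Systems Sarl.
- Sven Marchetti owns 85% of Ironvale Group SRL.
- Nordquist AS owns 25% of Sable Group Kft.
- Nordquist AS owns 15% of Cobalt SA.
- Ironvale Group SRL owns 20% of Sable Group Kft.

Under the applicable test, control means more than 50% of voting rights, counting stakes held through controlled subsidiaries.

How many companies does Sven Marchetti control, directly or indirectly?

9

Sven holds 91% of Nordquist, so Sven controls Nordquist.
Sven holds 85% of Ironvale, so Sven controls Ironvale.
Sven holds 100% of Greywick, so Sven controls Greywick.
Sven and Greywick together hold 30% + 60% = 90% of Orbis, so Sven controls Orbis.
Nordquist holds 92% of Vireo, so Sven controls Vireo.
Nordquist and Ironvale and Greywick together hold 25% + 20% + 55% = 100% of Sable, so Sven controls Sable.
Vireo and Nordquist together hold 8% + 91% = 99% of Halcyon, so Sven controls Halcyon.
Ironvale holds 100% of Redfern, so Sven controls Redfern.
Nordquist and Vireo and Sven together hold 15% + 76% + 6% = 97% of Cobalt, so Sven controls Cobalt.
Sven controls 9 companies.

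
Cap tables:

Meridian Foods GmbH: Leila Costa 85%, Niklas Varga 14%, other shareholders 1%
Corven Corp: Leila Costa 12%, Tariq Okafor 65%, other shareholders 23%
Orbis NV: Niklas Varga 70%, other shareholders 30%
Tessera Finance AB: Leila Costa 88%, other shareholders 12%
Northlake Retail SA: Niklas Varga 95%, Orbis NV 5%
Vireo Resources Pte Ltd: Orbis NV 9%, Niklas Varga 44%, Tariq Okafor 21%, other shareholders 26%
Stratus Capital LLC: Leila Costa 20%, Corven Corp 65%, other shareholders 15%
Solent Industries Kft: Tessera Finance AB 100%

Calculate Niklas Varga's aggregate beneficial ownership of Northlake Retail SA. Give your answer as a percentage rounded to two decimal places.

98.50%

Niklas reaches Northlake along 2 paths.
Direct stake: 95% = 95%.
Via Orbis: 70% × 5% = 3.5%.
Total: 95% + 3.5% = 98.5%.
Rounded: 98.50%.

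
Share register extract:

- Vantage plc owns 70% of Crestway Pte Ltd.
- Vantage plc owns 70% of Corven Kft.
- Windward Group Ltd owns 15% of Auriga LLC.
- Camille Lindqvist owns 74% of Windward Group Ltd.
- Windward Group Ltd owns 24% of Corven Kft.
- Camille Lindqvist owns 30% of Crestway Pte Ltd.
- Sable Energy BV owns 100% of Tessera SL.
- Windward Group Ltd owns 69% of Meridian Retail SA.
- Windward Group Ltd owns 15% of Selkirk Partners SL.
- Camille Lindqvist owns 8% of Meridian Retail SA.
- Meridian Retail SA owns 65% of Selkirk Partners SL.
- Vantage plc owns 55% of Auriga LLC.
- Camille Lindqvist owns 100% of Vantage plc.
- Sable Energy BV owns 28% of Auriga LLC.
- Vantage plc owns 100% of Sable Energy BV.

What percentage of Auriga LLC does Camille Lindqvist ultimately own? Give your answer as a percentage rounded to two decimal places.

Camille reaches Auriga along 3 paths.
Via Vantage: 100% × 55% = 55%.
Via Windward: 74% × 15% = 11.1%.
Via Vantage → Sable: 100% × 100% × 28% = 28%.
Total: 55% + 11.1% + 28% = 94.1%.
Rounded: 94.10%.

94.10%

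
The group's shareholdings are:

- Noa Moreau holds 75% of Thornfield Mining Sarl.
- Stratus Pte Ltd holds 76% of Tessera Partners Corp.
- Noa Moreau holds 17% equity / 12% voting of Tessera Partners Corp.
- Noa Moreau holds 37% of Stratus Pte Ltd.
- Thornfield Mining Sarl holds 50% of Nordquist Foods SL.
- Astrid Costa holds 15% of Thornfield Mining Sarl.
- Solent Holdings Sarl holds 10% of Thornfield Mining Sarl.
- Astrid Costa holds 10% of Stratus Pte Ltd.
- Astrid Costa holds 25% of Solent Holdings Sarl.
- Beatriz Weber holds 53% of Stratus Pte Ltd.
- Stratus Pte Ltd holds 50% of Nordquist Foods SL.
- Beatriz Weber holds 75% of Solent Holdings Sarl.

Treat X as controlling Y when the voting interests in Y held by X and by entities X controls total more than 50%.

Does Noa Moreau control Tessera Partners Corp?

No

Noa holds 75% of Thornfield, so Noa controls Thornfield.
In Tessera, Noa's side holds only 12%, not > 50%.
So Noa does not control Tessera.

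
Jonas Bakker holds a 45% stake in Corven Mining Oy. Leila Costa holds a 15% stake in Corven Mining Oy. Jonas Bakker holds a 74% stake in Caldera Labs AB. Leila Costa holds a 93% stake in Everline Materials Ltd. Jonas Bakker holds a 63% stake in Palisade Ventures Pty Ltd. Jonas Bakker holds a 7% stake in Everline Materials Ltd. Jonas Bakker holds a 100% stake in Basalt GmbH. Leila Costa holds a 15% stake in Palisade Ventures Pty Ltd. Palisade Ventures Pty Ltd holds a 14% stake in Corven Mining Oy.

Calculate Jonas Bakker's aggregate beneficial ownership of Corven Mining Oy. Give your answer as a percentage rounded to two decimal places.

Jonas reaches Corven along 2 paths.
Direct stake: 45% = 45%.
Via Palisade: 63% × 14% = 8.82%.
Total: 45% + 8.82% = 53.82%.

53.82%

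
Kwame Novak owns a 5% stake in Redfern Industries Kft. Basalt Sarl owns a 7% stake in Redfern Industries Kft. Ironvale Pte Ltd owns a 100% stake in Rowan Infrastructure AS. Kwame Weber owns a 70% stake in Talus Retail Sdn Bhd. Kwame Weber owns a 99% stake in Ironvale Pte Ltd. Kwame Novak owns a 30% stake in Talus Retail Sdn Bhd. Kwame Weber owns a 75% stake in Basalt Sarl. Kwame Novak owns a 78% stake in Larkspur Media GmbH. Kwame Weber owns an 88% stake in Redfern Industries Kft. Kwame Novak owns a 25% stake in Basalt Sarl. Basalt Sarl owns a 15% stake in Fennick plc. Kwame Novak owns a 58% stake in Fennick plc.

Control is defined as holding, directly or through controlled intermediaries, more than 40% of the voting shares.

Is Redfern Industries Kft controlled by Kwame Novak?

No

Kwame Novak holds 78% of Larkspur, so Kwame Novak controls Larkspur.
Kwame Novak holds 58% of Fennick, so Kwame Novak controls Fennick.
In Redfern, Kwame Novak's side holds only 5%, not > 40%.
So Kwame Novak does not control Redfern.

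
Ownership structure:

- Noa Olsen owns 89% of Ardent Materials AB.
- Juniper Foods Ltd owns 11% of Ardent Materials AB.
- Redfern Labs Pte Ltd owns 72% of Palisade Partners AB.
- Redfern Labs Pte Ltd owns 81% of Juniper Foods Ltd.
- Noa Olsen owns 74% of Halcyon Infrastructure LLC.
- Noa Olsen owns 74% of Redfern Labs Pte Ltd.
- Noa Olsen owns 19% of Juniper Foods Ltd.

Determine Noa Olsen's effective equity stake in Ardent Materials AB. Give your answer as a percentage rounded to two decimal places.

97.68%

Noa reaches Ardent along 3 paths.
Direct stake: 89% = 89%.
Via Redfern → Juniper: 74% × 81% × 11% = 6.5934%.
Via Juniper: 19% × 11% = 2.09%.
Total: 89% + 6.5934% + 2.09% = 97.6834%.
Rounded: 97.68%.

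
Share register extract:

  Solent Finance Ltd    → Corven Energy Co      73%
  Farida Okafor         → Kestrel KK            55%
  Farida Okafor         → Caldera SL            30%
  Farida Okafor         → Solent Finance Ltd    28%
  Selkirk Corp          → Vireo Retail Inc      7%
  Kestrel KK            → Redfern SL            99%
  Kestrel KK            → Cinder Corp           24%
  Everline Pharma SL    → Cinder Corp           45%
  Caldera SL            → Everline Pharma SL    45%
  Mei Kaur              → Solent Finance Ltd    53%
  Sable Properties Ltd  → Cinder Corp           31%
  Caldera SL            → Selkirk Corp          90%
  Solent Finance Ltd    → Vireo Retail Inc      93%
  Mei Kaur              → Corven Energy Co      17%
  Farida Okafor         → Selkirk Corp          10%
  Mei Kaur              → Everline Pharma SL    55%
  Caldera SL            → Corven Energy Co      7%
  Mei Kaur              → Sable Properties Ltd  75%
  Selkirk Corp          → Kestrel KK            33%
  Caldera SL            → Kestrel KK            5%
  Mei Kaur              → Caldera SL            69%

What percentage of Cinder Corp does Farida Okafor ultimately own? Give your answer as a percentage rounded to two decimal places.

Farida reaches Cinder along 5 paths.
Via Caldera → Kestrel: 30% × 5% × 24% = 0.36%.
Via Kestrel: 55% × 24% = 13.2%.
Via Caldera → Selkirk → Kestrel: 30% × 90% × 33% × 24% = 2.1384%.
Via Selkirk → Kestrel: 10% × 33% × 24% = 0.792%.
Via Caldera → Everline: 30% × 45% × 45% = 6.075%.
Total: 0.36% + 13.2% + 2.1384% + 0.792% + 6.075% = 22.5654%.
Rounded: 22.57%.

22.57%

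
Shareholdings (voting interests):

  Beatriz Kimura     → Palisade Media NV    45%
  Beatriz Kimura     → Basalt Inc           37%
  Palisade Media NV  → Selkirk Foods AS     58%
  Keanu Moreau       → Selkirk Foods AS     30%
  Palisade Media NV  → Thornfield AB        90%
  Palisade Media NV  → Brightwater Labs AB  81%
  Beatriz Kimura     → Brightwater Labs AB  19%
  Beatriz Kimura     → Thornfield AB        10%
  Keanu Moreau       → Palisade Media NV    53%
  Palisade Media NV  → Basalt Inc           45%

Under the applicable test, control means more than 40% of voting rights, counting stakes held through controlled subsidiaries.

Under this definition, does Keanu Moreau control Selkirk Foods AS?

Yes

Keanu holds 53% of Palisade, so Keanu controls Palisade.
Keanu and Palisade together hold 30% + 58% = 88% of Selkirk, so Keanu controls Selkirk.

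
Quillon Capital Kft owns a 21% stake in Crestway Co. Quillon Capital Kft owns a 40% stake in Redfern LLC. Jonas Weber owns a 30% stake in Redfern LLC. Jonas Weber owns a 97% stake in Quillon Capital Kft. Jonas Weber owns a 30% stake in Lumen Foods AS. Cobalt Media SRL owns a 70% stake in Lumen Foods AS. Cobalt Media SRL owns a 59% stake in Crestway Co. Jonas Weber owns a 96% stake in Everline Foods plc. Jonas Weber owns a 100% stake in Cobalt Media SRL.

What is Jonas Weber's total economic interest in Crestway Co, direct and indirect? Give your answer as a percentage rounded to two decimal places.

79.37%

Jonas reaches Crestway along 2 paths.
Via Quillon: 97% × 21% = 20.37%.
Via Cobalt: 100% × 59% = 59%.
Total: 20.37% + 59% = 79.37%.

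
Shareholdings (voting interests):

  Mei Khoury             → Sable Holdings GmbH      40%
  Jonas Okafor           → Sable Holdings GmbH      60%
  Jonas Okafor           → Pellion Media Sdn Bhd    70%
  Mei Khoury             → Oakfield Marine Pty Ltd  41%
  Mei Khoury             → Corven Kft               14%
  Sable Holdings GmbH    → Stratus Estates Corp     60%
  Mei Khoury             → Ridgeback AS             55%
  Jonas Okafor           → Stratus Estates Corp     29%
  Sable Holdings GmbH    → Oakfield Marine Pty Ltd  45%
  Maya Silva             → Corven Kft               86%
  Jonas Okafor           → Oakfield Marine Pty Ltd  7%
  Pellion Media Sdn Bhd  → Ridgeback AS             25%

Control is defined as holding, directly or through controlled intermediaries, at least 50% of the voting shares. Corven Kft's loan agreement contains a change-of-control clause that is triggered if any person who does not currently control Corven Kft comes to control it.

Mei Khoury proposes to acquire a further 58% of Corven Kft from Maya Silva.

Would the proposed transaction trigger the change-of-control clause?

The purchase adds only to Mei's holdings (Maya's stake shrinks), so Mei is the only person who could newly come to control Corven.
Mei holds 55% of Ridgeback, so Mei controls Ridgeback.
In Corven, Mei's side holds only 14%, not ≥ 50%.
So before the transaction, Mei does not control Corven.
After the purchase, Mei's direct stake in Corven rises to 14% + 58% = 72%, and Maya's stake falls to 28%.
Mei holds 72% of Corven, so Mei controls Corven.
Mei did not control Corven before and does after, so the clause is triggered.

Yes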